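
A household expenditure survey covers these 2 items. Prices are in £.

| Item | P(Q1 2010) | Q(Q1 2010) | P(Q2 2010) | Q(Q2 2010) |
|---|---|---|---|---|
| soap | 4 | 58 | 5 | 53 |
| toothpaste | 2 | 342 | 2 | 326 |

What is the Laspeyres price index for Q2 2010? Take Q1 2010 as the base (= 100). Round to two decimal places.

106.33

Laspeyres price index uses base-period quantities as weights.
ΣP(Q2 2010)·Q(Q1 2010) = 5×58 + 2×342 = 290 + 684 = 974
ΣP(Q1 2010)·Q(Q1 2010) = 4×58 + 2×342 = 232 + 684 = 916
Index = 974 / 916 × 100 = 106.3319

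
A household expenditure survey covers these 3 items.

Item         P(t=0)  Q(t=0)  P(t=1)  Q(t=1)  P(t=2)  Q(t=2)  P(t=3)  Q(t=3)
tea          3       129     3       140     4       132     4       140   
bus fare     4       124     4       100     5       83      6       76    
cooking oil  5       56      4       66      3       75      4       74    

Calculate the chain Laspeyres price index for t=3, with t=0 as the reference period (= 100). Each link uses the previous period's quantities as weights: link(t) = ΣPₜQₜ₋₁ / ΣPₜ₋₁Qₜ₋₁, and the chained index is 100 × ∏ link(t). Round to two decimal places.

Link t=0→t=1:
ΣP(t=1)Q(t=0) = 3×129 + 4×124 + 4×56 = 387 + 496 + 224 = 1107
ΣP(t=0)Q(t=0) = 3×129 + 4×124 + 5×56 = 387 + 496 + 280 = 1163
link = 1107/1163 = 0.951849
Link t=1→t=2:
ΣP(t=2)Q(t=1) = 4×140 + 5×100 + 3×66 = 560 + 500 + 198 = 1258
ΣP(t=1)Q(t=1) = 3×140 + 4×100 + 4×66 = 420 + 400 + 264 = 1084
link = 1258/1084 = 1.160517
Link t=2→t=3:
ΣP(t=3)Q(t=2) = 4×132 + 6×83 + 4×75 = 528 + 498 + 300 = 1326
ΣP(t=2)Q(t=2) = 4×132 + 5×83 + 3×75 = 528 + 415 + 225 = 1168
link = 1326/1168 = 1.135274
Chained index = 100 × 0.951849 × 1.160517 × 1.135274 = 125.4065

125.41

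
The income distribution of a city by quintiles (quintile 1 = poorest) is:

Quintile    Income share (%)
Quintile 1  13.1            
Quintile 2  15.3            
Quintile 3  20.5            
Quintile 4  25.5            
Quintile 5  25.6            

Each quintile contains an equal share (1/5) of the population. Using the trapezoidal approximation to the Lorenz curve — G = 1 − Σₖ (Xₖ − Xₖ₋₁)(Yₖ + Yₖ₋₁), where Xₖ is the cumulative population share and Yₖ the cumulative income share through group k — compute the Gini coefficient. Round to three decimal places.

Cumulative income shares Yₖ: 0.1310, 0.2840, 0.4890, 0.7440, 1.0000
Σ (Xₖ−Xₖ₋₁)(Yₖ+Yₖ₋₁) = (1/5)(0.1310+0.0000) + (1/5)(0.2840+0.1310) + (1/5)(0.4890+0.2840) + (1/5)(0.7440+0.4890) + (1/5)(1.0000+0.7440)
  = 0.0262 + 0.0830 + 0.1546 + 0.2466 + 0.3488 = 0.8592
G = 1 − 0.8592 = 0.1408

0.141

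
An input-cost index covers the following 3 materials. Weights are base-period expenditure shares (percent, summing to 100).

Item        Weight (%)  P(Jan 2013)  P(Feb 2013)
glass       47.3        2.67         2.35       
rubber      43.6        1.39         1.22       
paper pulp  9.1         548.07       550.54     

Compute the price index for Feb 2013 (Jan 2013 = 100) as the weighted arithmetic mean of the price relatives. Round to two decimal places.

glass: 47.3 × (2.35/2.67) = 47.3 × 0.880150 = 41.6311
rubber: 43.6 × (1.22/1.39) = 43.6 × 0.877698 = 38.2676
paper pulp: 9.1 × (550.54/548.07) = 9.1 × 1.004507 = 9.1410
Index = Σ wᵢ·(p₁ᵢ/p₀ᵢ) = 41.6311 + 38.2676 + 9.1410 = 89.0397

89.04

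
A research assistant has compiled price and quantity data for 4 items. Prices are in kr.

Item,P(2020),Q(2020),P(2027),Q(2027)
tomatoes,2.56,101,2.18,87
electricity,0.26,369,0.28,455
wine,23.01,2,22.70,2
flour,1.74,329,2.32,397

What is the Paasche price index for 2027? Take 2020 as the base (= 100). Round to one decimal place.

Paasche price index uses current-period quantities as weights.
ΣP(2027)·Q(2027) = 2.18×87 + 0.28×455 + 22.70×2 + 2.32×397 = 189.66 + 127.4 + 45.4 + 921.04 = 1283.5
ΣP(2020)·Q(2027) = 2.56×87 + 0.26×455 + 23.01×2 + 1.74×397 = 222.72 + 118.3 + 46.02 + 690.78 = 1077.82
Index = 1283.5 / 1077.82 × 100 = 119.0830

119.1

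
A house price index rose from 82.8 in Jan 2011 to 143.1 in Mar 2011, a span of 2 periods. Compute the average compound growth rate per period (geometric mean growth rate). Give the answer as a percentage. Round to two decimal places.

Growth factor = (143.1/82.8)^(1/2) = (1.728261)^(1/2) = 1.314633
Growth rate = 1.314633 − 1 = 0.314633 = 31.4633%

31.46%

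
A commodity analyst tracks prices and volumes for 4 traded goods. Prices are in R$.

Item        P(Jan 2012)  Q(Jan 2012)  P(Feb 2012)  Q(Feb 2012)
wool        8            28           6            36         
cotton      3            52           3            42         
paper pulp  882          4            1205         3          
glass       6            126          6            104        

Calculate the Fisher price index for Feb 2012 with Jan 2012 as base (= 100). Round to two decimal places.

125.42

Laspeyres component (base-period weights):
ΣP(Feb 2012)Q(Jan 2012) = 6×28 + 3×52 + 1205×4 + 6×126 = 168 + 156 + 4820 + 756 = 5900
ΣP(Jan 2012)Q(Jan 2012) = 8×28 + 3×52 + 882×4 + 6×126 = 224 + 156 + 3528 + 756 = 4664
L = 5900 / 4664 × 100 = 126.5009
Paasche component (current-period weights):
ΣP(Feb 2012)Q(Feb 2012) = 6×36 + 3×42 + 1205×3 + 6×104 = 216 + 126 + 3615 + 624 = 4581
ΣP(Jan 2012)Q(Feb 2012) = 8×36 + 3×42 + 882×3 + 6×104 = 288 + 126 + 2646 + 624 = 3684
P = 4581 / 3684 × 100 = 124.3485
Fisher = √(L × P) = √(126.5009 × 124.3485) = 125.4201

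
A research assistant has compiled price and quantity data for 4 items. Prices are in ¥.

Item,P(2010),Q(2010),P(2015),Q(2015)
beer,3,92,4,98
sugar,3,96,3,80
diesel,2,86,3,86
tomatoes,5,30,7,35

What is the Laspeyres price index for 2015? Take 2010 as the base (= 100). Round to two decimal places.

Laspeyres price index uses base-period quantities as weights.
ΣP(2015)·Q(2010) = 4×92 + 3×96 + 3×86 + 7×30 = 368 + 288 + 258 + 210 = 1124
ΣP(2010)·Q(2010) = 3×92 + 3×96 + 2×86 + 5×30 = 276 + 288 + 172 + 150 = 886
Index = 1124 / 886 × 100 = 126.8623

126.86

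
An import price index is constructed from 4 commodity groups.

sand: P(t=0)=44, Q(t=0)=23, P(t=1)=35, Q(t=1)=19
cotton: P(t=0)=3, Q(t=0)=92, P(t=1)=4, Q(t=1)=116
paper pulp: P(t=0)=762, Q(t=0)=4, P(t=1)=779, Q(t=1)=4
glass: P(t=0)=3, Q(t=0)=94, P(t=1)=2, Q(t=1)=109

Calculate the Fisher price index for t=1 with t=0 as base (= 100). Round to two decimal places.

97.42

Laspeyres component (base-period weights):
ΣP(t=1)Q(t=0) = 35×23 + 4×92 + 779×4 + 2×94 = 805 + 368 + 3116 + 188 = 4477
ΣP(t=0)Q(t=0) = 44×23 + 3×92 + 762×4 + 3×94 = 1012 + 276 + 3048 + 282 = 4618
L = 4477 / 4618 × 100 = 96.9467
Paasche component (current-period weights):
ΣP(t=1)Q(t=1) = 35×19 + 4×116 + 779×4 + 2×109 = 665 + 464 + 3116 + 218 = 4463
ΣP(t=0)Q(t=1) = 44×19 + 3×116 + 762×4 + 3×109 = 836 + 348 + 3048 + 327 = 4559
P = 4463 / 4559 × 100 = 97.8943
Fisher = √(L × P) = √(96.9467 × 97.8943) = 97.4194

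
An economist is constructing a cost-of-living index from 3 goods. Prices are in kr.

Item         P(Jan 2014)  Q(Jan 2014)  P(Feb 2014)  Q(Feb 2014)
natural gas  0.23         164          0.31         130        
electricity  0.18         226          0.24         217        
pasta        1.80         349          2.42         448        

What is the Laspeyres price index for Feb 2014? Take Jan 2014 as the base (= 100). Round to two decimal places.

Laspeyres price index uses base-period quantities as weights.
ΣP(Feb 2014)·Q(Jan 2014) = 0.31×164 + 0.24×226 + 2.42×349 = 50.84 + 54.24 + 844.58 = 949.66
ΣP(Jan 2014)·Q(Jan 2014) = 0.23×164 + 0.18×226 + 1.80×349 = 37.72 + 40.68 + 628.2 = 706.6
Index = 949.66 / 706.6 × 100 = 134.3985

134.40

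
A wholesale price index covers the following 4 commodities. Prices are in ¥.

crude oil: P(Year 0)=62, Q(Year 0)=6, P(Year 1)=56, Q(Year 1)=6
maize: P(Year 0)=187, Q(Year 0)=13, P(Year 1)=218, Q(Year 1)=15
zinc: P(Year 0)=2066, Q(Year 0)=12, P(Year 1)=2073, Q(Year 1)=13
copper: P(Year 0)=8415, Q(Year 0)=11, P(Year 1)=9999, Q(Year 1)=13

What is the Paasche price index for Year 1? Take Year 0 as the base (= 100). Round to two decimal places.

Paasche price index uses current-period quantities as weights.
ΣP(Year 1)·Q(Year 1) = 56×6 + 218×15 + 2073×13 + 9999×13 = 336 + 3270 + 26949 + 129987 = 160542
ΣP(Year 0)·Q(Year 1) = 62×6 + 187×15 + 2066×13 + 8415×13 = 372 + 2805 + 26858 + 109395 = 139430
Index = 160542 / 139430 × 100 = 115.1416

115.14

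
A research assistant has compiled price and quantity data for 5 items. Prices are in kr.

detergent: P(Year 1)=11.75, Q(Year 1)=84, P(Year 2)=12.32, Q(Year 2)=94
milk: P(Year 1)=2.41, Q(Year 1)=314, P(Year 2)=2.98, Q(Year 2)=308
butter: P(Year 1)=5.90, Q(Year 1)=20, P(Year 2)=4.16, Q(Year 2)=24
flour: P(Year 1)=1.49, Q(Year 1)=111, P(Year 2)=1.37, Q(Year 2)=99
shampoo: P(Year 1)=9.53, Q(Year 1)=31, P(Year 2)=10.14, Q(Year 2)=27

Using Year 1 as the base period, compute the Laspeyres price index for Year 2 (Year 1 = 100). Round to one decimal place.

Laspeyres price index uses base-period quantities as weights.
ΣP(Year 2)·Q(Year 1) = 12.32×84 + 2.98×314 + 4.16×20 + 1.37×111 + 10.14×31 = 1034.88 + 935.72 + 83.2 + 152.07 + 314.34 = 2520.21
ΣP(Year 1)·Q(Year 1) = 11.75×84 + 2.41×314 + 5.90×20 + 1.49×111 + 9.53×31 = 987 + 756.74 + 118 + 165.39 + 295.43 = 2322.56
Index = 2520.21 / 2322.56 × 100 = 108.5100

108.5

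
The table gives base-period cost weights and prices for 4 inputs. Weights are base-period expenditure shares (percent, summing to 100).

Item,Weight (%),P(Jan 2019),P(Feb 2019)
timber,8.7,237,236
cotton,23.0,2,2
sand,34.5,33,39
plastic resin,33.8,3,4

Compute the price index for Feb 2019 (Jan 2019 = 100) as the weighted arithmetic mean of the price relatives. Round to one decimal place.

117.5

timber: 8.7 × (236/237) = 8.7 × 0.995781 = 8.6633
cotton: 23.0 × (2/2) = 23.0 × 1.000000 = 23.0000
sand: 34.5 × (39/33) = 34.5 × 1.181818 = 40.7727
plastic resin: 33.8 × (4/3) = 33.8 × 1.333333 = 45.0667
Index = Σ wᵢ·(p₁ᵢ/p₀ᵢ) = 8.6633 + 23.0000 + 40.7727 + 45.0667 = 117.5027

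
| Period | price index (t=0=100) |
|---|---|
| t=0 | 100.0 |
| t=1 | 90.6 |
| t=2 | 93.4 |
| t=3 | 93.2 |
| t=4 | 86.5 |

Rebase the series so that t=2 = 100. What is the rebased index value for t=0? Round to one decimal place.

Rebased(t=0) = 100.0 / 93.4 × 100 = 107.0664

107.1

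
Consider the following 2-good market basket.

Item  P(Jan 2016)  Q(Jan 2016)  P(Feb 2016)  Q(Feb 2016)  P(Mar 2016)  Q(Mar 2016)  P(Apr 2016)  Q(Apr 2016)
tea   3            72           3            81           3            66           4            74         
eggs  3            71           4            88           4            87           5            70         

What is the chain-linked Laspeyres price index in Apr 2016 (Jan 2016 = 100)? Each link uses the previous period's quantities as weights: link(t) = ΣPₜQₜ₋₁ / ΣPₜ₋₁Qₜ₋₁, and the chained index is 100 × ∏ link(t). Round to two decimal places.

149.21

Link Jan 2016→Feb 2016:
ΣP(Feb 2016)Q(Jan 2016) = 3×72 + 4×71 = 216 + 284 = 500
ΣP(Jan 2016)Q(Jan 2016) = 3×72 + 3×71 = 216 + 213 = 429
link = 500/429 = 1.165501
Link Feb 2016→Mar 2016:
ΣP(Mar 2016)Q(Feb 2016) = 3×81 + 4×88 = 243 + 352 = 595
ΣP(Feb 2016)Q(Feb 2016) = 3×81 + 4×88 = 243 + 352 = 595
link = 595/595 = 1.000000
Link Mar 2016→Apr 2016:
ΣP(Apr 2016)Q(Mar 2016) = 4×66 + 5×87 = 264 + 435 = 699
ΣP(Mar 2016)Q(Mar 2016) = 3×66 + 4×87 = 198 + 348 = 546
link = 699/546 = 1.280220
Chained index = 100 × 1.165501 × 1.000000 × 1.280220 = 149.2098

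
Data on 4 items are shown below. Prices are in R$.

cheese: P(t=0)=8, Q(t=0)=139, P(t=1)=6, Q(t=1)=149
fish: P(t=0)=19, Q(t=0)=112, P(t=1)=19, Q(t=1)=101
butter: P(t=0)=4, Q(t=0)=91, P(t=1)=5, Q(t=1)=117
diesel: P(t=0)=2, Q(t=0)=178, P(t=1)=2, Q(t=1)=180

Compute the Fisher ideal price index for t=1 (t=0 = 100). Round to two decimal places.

95.34

Laspeyres component (base-period weights):
ΣP(t=1)Q(t=0) = 6×139 + 19×112 + 5×91 + 2×178 = 834 + 2128 + 455 + 356 = 3773
ΣP(t=0)Q(t=0) = 8×139 + 19×112 + 4×91 + 2×178 = 1112 + 2128 + 364 + 356 = 3960
L = 3773 / 3960 × 100 = 95.2778
Paasche component (current-period weights):
ΣP(t=1)Q(t=1) = 6×149 + 19×101 + 5×117 + 2×180 = 894 + 1919 + 585 + 360 = 3758
ΣP(t=0)Q(t=1) = 8×149 + 19×101 + 4×117 + 2×180 = 1192 + 1919 + 468 + 360 = 3939
P = 3758 / 3939 × 100 = 95.4049
Fisher = √(L × P) = √(95.2778 × 95.4049) = 95.3413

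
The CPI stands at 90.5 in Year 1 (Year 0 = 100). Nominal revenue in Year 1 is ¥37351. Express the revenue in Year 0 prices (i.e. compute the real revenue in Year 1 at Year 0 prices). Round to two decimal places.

41271.82

Real = Nominal ÷ (Index/100) = 37351 ÷ (90.5/100)
     = 37351 ÷ 0.905 = 41271.8232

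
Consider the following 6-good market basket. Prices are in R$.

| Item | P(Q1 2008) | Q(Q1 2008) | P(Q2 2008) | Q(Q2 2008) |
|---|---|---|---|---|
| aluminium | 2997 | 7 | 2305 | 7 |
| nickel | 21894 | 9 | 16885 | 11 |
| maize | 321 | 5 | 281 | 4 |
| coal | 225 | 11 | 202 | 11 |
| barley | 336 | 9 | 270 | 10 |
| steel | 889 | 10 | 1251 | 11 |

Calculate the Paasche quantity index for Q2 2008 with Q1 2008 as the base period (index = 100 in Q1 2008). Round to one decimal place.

118.8

Paasche quantity index uses current-period prices as weights.
ΣP(Q2 2008)·Q(Q2 2008) = 2305×7 + 16885×11 + 281×4 + 202×11 + 270×10 + 1251×11 = 16135 + 185735 + 1124 + 2222 + 2700 + 13761 = 221677
ΣP(Q2 2008)·Q(Q1 2008) = 2305×7 + 16885×9 + 281×5 + 202×11 + 270×9 + 1251×10 = 16135 + 151965 + 1405 + 2222 + 2430 + 12510 = 186667
Index = 221677 / 186667 × 100 = 118.7553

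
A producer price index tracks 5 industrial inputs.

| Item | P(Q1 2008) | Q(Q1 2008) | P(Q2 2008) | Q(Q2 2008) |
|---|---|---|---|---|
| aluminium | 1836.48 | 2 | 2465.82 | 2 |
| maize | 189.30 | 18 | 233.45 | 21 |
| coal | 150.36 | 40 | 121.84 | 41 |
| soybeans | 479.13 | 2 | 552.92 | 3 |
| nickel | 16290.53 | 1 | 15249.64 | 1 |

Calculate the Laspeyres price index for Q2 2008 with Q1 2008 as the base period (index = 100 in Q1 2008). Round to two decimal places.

Laspeyres price index uses base-period quantities as weights.
ΣP(Q2 2008)·Q(Q1 2008) = 2465.82×2 + 233.45×18 + 121.84×40 + 552.92×2 + 15249.64×1 = 4931.64 + 4202.1 + 4873.6 + 1105.84 + 15249.64 = 30362.82
ΣP(Q1 2008)·Q(Q1 2008) = 1836.48×2 + 189.30×18 + 150.36×40 + 479.13×2 + 16290.53×1 = 3672.96 + 3407.4 + 6014.4 + 958.26 + 16290.53 = 30343.55
Index = 30362.82 / 30343.55 × 100 = 100.0635

100.06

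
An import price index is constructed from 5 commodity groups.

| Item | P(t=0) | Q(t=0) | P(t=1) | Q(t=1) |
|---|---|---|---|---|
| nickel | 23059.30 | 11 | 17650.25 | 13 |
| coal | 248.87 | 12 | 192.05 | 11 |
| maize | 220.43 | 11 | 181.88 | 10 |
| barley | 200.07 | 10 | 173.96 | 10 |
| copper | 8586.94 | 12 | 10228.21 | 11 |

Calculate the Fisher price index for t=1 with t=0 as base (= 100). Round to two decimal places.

87.67

Laspeyres component (base-period weights):
ΣP(t=1)Q(t=0) = 17650.25×11 + 192.05×12 + 181.88×11 + 173.96×10 + 10228.21×12 = 194152.75 + 2304.6 + 2000.68 + 1739.6 + 122738.52 = 322936.15
ΣP(t=0)Q(t=0) = 23059.30×11 + 248.87×12 + 220.43×11 + 200.07×10 + 8586.94×12 = 253652.3 + 2986.44 + 2424.73 + 2000.7 + 103043.28 = 364107.45
L = 322936.15 / 364107.45 × 100 = 88.6925
Paasche component (current-period weights):
ΣP(t=1)Q(t=1) = 17650.25×13 + 192.05×11 + 181.88×10 + 173.96×10 + 10228.21×11 = 229453.25 + 2112.55 + 1818.8 + 1739.6 + 112510.31 = 347634.51
ΣP(t=0)Q(t=1) = 23059.30×13 + 248.87×11 + 220.43×10 + 200.07×10 + 8586.94×11 = 299770.9 + 2737.57 + 2204.3 + 2000.7 + 94456.34 = 401169.81
P = 347634.51 / 401169.81 × 100 = 86.6552
Fisher = √(L × P) = √(88.6925 × 86.6552) = 87.6680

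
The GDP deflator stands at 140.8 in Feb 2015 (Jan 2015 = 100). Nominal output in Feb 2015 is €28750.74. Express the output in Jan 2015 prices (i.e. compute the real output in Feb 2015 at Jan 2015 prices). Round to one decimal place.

20419.6

Real = Nominal ÷ (Index/100) = 28750.74 ÷ (140.8/100)
     = 28750.74 ÷ 1.408 = 20419.5597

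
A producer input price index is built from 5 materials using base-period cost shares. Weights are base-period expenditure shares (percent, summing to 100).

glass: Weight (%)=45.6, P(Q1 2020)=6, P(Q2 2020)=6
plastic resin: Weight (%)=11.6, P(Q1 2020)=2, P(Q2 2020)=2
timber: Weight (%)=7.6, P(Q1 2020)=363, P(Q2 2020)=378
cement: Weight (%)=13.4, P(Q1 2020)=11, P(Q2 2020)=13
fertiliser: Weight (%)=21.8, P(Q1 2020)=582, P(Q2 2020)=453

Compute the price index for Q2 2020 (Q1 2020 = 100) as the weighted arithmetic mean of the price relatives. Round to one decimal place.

97.9

glass: 45.6 × (6/6) = 45.6 × 1.000000 = 45.6000
plastic resin: 11.6 × (2/2) = 11.6 × 1.000000 = 11.6000
timber: 7.6 × (378/363) = 7.6 × 1.041322 = 7.9140
cement: 13.4 × (13/11) = 13.4 × 1.181818 = 15.8364
fertiliser: 21.8 × (453/582) = 21.8 × 0.778351 = 16.9680
Index = Σ wᵢ·(p₁ᵢ/p₀ᵢ) = 45.6000 + 11.6000 + 7.9140 + 15.8364 + 16.9680 = 97.9185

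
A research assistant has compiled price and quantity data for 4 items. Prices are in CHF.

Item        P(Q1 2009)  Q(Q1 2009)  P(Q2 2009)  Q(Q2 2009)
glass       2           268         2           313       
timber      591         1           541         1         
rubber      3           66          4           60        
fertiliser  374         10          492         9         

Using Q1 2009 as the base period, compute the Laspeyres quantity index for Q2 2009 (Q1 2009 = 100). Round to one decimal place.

Laspeyres quantity index uses base-period prices as weights.
ΣP(Q1 2009)·Q(Q2 2009) = 2×313 + 591×1 + 3×60 + 374×9 = 626 + 591 + 180 + 3366 = 4763
ΣP(Q1 2009)·Q(Q1 2009) = 2×268 + 591×1 + 3×66 + 374×10 = 536 + 591 + 198 + 3740 = 5065
Index = 4763 / 5065 × 100 = 94.0375

94.0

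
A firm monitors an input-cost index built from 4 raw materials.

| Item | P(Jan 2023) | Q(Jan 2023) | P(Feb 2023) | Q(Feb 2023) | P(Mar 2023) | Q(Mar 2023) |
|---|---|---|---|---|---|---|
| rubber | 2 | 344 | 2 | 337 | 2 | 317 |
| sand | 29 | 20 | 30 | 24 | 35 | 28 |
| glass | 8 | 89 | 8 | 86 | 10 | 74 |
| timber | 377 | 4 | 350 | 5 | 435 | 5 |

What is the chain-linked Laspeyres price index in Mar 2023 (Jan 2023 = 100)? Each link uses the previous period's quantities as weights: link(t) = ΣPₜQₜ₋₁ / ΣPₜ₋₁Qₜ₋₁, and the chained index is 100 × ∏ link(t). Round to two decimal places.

115.72

Link Jan 2023→Feb 2023:
ΣP(Feb 2023)Q(Jan 2023) = 2×344 + 30×20 + 8×89 + 350×4 = 688 + 600 + 712 + 1400 = 3400
ΣP(Jan 2023)Q(Jan 2023) = 2×344 + 29×20 + 8×89 + 377×4 = 688 + 580 + 712 + 1508 = 3488
link = 3400/3488 = 0.974771
Link Feb 2023→Mar 2023:
ΣP(Mar 2023)Q(Feb 2023) = 2×337 + 35×24 + 10×86 + 435×5 = 674 + 840 + 860 + 2175 = 4549
ΣP(Feb 2023)Q(Feb 2023) = 2×337 + 30×24 + 8×86 + 350×5 = 674 + 720 + 688 + 1750 = 3832
link = 4549/3832 = 1.187109
Chained index = 100 × 0.974771 × 1.187109 = 115.7159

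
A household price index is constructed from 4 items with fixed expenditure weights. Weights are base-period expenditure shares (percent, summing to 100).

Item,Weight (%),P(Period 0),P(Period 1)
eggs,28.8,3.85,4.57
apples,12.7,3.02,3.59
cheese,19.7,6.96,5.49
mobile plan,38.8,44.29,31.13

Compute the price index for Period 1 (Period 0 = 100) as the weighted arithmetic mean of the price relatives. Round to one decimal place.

eggs: 28.8 × (4.57/3.85) = 28.8 × 1.187013 = 34.1860
apples: 12.7 × (3.59/3.02) = 12.7 × 1.188742 = 15.0970
cheese: 19.7 × (5.49/6.96) = 19.7 × 0.788793 = 15.5392
mobile plan: 38.8 × (31.13/44.29) = 38.8 × 0.702867 = 27.2713
Index = Σ wᵢ·(p₁ᵢ/p₀ᵢ) = 34.1860 + 15.0970 + 15.5392 + 27.2713 = 92.0935

92.1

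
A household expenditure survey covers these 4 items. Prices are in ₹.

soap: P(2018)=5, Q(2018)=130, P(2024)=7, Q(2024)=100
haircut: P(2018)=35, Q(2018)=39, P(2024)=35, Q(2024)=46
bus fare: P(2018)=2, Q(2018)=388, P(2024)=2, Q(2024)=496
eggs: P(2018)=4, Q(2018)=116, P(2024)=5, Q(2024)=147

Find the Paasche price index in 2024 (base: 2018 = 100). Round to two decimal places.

109.40

Paasche price index uses current-period quantities as weights.
ΣP(2024)·Q(2024) = 7×100 + 35×46 + 2×496 + 5×147 = 700 + 1610 + 992 + 735 = 4037
ΣP(2018)·Q(2024) = 5×100 + 35×46 + 2×496 + 4×147 = 500 + 1610 + 992 + 588 = 3690
Index = 4037 / 3690 × 100 = 109.4038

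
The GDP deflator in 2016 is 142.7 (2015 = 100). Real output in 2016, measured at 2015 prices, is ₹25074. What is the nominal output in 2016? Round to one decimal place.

35780.6

Nominal = Real × (Index/100) = 25074 × (142.7/100)
        = 25074 × 1.427 = 35780.5980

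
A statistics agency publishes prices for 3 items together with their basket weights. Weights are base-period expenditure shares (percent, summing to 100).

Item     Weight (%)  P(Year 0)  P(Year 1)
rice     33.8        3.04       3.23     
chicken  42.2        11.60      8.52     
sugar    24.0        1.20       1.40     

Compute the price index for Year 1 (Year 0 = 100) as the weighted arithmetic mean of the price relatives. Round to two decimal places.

rice: 33.8 × (3.23/3.04) = 33.8 × 1.062500 = 35.9125
chicken: 42.2 × (8.52/11.60) = 42.2 × 0.734483 = 30.9952
sugar: 24.0 × (1.40/1.20) = 24.0 × 1.166667 = 28.0000
Index = Σ wᵢ·(p₁ᵢ/p₀ᵢ) = 35.9125 + 30.9952 + 28.0000 = 94.9077

94.91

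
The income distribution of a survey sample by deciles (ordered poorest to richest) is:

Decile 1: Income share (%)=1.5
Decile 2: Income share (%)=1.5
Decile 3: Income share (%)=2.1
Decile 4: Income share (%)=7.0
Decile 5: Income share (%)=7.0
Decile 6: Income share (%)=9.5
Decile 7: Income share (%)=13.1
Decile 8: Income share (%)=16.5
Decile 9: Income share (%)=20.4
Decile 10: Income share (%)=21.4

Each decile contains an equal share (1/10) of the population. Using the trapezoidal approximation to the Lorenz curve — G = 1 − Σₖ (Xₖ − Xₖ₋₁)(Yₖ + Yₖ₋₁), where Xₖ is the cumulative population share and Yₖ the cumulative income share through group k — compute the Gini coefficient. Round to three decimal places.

Cumulative income shares Yₖ: 0.0150, 0.0300, 0.0510, 0.1210, 0.1910, 0.2860, 0.4170, 0.5820, 0.7860, 1.0000
Σ (Xₖ−Xₖ₋₁)(Yₖ+Yₖ₋₁) = (1/10)(0.0150+0.0000) + (1/10)(0.0300+0.0150) + (1/10)(0.0510+0.0300) + (1/10)(0.1210+0.0510) + (1/10)(0.1910+0.1210) + (1/10)(0.2860+0.1910) + (1/10)(0.4170+0.2860) + (1/10)(0.5820+0.4170) + (1/10)(0.7860+0.5820) + (1/10)(1.0000+0.7860)
  = 0.0015 + 0.0045 + 0.0081 + 0.0172 + 0.0312 + 0.0477 + 0.0703 + 0.0999 + 0.1368 + 0.1786 = 0.5958
G = 1 − 0.5958 = 0.4042

0.404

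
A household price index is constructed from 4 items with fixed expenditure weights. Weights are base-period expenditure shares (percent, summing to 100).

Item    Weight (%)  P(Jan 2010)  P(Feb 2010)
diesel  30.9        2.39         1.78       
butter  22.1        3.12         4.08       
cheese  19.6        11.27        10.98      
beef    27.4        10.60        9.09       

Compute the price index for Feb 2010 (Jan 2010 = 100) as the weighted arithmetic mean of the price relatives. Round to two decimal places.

94.51

diesel: 30.9 × (1.78/2.39) = 30.9 × 0.744770 = 23.0134
butter: 22.1 × (4.08/3.12) = 22.1 × 1.307692 = 28.9000
cheese: 19.6 × (10.98/11.27) = 19.6 × 0.974268 = 19.0957
beef: 27.4 × (9.09/10.60) = 27.4 × 0.857547 = 23.4968
Index = Σ wᵢ·(p₁ᵢ/p₀ᵢ) = 23.0134 + 28.9000 + 19.0957 + 23.4968 = 94.5058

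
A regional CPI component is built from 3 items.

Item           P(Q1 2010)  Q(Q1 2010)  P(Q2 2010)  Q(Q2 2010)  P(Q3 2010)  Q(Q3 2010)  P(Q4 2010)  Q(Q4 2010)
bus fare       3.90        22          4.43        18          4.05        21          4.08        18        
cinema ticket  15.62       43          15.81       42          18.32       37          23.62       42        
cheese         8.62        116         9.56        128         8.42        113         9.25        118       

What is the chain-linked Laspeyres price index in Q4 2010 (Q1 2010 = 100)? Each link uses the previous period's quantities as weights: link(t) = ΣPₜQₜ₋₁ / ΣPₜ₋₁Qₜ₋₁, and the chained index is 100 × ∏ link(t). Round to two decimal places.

122.50

Link Q1 2010→Q2 2010:
ΣP(Q2 2010)Q(Q1 2010) = 4.43×22 + 15.81×43 + 9.56×116 = 97.46 + 679.83 + 1108.96 = 1886.25
ΣP(Q1 2010)Q(Q1 2010) = 3.90×22 + 15.62×43 + 8.62×116 = 85.8 + 671.66 + 999.92 = 1757.38
link = 1886.25/1757.38 = 1.073331
Link Q2 2010→Q3 2010:
ΣP(Q3 2010)Q(Q2 2010) = 4.05×18 + 18.32×42 + 8.42×128 = 72.9 + 769.44 + 1077.76 = 1920.1
ΣP(Q2 2010)Q(Q2 2010) = 4.43×18 + 15.81×42 + 9.56×128 = 79.74 + 664.02 + 1223.68 = 1967.44
link = 1920.1/1967.44 = 0.975938
Link Q3 2010→Q4 2010:
ΣP(Q4 2010)Q(Q3 2010) = 4.08×21 + 23.62×37 + 9.25×113 = 85.68 + 873.94 + 1045.25 = 2004.87
ΣP(Q3 2010)Q(Q3 2010) = 4.05×21 + 18.32×37 + 8.42×113 = 85.05 + 677.84 + 951.46 = 1714.35
link = 2004.87/1714.35 = 1.169464
Chained index = 100 × 1.073331 × 0.975938 × 1.169464 = 122.5019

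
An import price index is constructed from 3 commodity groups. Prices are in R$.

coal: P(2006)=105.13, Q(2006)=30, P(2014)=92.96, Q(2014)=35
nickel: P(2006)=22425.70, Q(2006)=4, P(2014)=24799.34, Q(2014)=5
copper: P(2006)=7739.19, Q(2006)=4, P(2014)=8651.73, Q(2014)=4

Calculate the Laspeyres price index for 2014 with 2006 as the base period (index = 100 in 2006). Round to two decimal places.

110.32

Laspeyres price index uses base-period quantities as weights.
ΣP(2014)·Q(2006) = 92.96×30 + 24799.34×4 + 8651.73×4 = 2788.8 + 99197.36 + 34606.92 = 136593.08
ΣP(2006)·Q(2006) = 105.13×30 + 22425.70×4 + 7739.19×4 = 3153.9 + 89702.8 + 30956.76 = 123813.46
Index = 136593.08 / 123813.46 × 100 = 110.3217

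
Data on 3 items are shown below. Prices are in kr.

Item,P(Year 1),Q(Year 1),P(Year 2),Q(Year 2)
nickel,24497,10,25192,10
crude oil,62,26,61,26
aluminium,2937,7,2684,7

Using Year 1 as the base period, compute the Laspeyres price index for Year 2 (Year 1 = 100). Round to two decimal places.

101.93

Laspeyres price index uses base-period quantities as weights.
ΣP(Year 2)·Q(Year 1) = 25192×10 + 61×26 + 2684×7 = 251920 + 1586 + 18788 = 272294
ΣP(Year 1)·Q(Year 1) = 24497×10 + 62×26 + 2937×7 = 244970 + 1612 + 20559 = 267141
Index = 272294 / 267141 × 100 = 101.9289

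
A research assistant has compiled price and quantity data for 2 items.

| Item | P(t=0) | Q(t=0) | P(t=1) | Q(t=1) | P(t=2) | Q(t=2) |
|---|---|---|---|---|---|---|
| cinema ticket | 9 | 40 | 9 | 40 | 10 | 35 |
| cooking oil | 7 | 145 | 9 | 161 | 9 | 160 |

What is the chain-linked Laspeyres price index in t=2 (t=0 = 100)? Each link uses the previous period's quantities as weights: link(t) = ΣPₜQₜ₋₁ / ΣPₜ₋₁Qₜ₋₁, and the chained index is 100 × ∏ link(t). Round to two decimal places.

Link t=0→t=1:
ΣP(t=1)Q(t=0) = 9×40 + 9×145 = 360 + 1305 = 1665
ΣP(t=0)Q(t=0) = 9×40 + 7×145 = 360 + 1015 = 1375
link = 1665/1375 = 1.210909
Link t=1→t=2:
ΣP(t=2)Q(t=1) = 10×40 + 9×161 = 400 + 1449 = 1849
ΣP(t=1)Q(t=1) = 9×40 + 9×161 = 360 + 1449 = 1809
link = 1849/1809 = 1.022112
Chained index = 100 × 1.210909 × 1.022112 = 123.7684

123.77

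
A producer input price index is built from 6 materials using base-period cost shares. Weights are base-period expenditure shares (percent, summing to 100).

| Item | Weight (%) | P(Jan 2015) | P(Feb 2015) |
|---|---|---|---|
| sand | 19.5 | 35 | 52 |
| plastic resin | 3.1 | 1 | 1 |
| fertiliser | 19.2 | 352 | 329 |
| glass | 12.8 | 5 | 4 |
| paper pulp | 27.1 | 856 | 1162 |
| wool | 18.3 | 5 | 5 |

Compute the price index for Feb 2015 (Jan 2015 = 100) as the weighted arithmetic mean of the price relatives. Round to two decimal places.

sand: 19.5 × (52/35) = 19.5 × 1.485714 = 28.9714
plastic resin: 3.1 × (1/1) = 3.1 × 1.000000 = 3.1000
fertiliser: 19.2 × (329/352) = 19.2 × 0.934659 = 17.9455
glass: 12.8 × (4/5) = 12.8 × 0.800000 = 10.2400
paper pulp: 27.1 × (1162/856) = 27.1 × 1.357477 = 36.7876
wool: 18.3 × (5/5) = 18.3 × 1.000000 = 18.3000
Index = Σ wᵢ·(p₁ᵢ/p₀ᵢ) = 28.9714 + 3.1000 + 17.9455 + 10.2400 + 36.7876 + 18.3000 = 115.3445

115.34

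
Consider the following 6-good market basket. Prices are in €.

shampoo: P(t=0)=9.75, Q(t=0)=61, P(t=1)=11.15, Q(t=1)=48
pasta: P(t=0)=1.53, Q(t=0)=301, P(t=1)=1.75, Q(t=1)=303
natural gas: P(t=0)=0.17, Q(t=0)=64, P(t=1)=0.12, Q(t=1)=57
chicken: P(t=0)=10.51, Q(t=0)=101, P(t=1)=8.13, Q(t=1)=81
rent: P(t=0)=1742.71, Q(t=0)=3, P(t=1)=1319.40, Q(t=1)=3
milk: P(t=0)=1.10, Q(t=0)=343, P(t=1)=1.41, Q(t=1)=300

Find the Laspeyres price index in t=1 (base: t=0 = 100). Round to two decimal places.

Laspeyres price index uses base-period quantities as weights.
ΣP(t=1)·Q(t=0) = 11.15×61 + 1.75×301 + 0.12×64 + 8.13×101 + 1319.40×3 + 1.41×343 = 680.15 + 526.75 + 7.68 + 821.13 + 3958.2 + 483.63 = 6477.54
ΣP(t=0)·Q(t=0) = 9.75×61 + 1.53×301 + 0.17×64 + 10.51×101 + 1742.71×3 + 1.10×343 = 594.75 + 460.53 + 10.88 + 1061.51 + 5228.13 + 377.3 = 7733.1
Index = 6477.54 / 7733.1 × 100 = 83.7638

83.76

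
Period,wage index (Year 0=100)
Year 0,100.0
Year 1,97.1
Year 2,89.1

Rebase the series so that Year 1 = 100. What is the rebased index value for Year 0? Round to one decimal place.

103.0

Rebased(Year 0) = 100.0 / 97.1 × 100 = 102.9866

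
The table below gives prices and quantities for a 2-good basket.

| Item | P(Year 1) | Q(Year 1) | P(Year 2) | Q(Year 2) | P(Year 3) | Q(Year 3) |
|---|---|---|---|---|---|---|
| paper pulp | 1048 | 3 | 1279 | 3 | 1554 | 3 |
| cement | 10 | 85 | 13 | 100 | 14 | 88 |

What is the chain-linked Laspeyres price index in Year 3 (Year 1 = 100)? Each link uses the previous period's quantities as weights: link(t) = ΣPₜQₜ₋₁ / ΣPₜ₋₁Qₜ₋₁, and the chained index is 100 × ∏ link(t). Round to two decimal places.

146.02

Link Year 1→Year 2:
ΣP(Year 2)Q(Year 1) = 1279×3 + 13×85 = 3837 + 1105 = 4942
ΣP(Year 1)Q(Year 1) = 1048×3 + 10×85 = 3144 + 850 = 3994
link = 4942/3994 = 1.237356
Link Year 2→Year 3:
ΣP(Year 3)Q(Year 2) = 1554×3 + 14×100 = 4662 + 1400 = 6062
ΣP(Year 2)Q(Year 2) = 1279×3 + 13×100 = 3837 + 1300 = 5137
link = 6062/5137 = 1.180066
Chained index = 100 × 1.237356 × 1.180066 = 146.0162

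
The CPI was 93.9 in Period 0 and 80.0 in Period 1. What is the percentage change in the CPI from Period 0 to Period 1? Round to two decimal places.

-14.80%

Change = (80.0 − 93.9) / 93.9 × 100
       = -13.9 / 93.9 × 100 = -14.8030%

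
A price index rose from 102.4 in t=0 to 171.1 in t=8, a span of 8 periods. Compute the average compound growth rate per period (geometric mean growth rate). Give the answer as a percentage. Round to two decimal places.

Growth factor = (171.1/102.4)^(1/8) = (1.670898)^(1/8) = 1.066274
Growth rate = 1.066274 − 1 = 0.066274 = 6.6274%

6.63%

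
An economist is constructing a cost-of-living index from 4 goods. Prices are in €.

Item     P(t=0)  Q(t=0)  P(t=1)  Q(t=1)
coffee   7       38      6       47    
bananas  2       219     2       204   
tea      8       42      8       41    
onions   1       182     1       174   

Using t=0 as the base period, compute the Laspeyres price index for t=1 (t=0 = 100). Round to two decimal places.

Laspeyres price index uses base-period quantities as weights.
ΣP(t=1)·Q(t=0) = 6×38 + 2×219 + 8×42 + 1×182 = 228 + 438 + 336 + 182 = 1184
ΣP(t=0)·Q(t=0) = 7×38 + 2×219 + 8×42 + 1×182 = 266 + 438 + 336 + 182 = 1222
Index = 1184 / 1222 × 100 = 96.8903

96.89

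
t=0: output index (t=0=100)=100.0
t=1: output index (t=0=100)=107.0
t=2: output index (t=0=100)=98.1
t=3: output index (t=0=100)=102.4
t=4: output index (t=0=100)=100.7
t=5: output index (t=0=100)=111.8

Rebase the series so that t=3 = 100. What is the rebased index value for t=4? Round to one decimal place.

Rebased(t=4) = 100.7 / 102.4 × 100 = 98.3398

98.3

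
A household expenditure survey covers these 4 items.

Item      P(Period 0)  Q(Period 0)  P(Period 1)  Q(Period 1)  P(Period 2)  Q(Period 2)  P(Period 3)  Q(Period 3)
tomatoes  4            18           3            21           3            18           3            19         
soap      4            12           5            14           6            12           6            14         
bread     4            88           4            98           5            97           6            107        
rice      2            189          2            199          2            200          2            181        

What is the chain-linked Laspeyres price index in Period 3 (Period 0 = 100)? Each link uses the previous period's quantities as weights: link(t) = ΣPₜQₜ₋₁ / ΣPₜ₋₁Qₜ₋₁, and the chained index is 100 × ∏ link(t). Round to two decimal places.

122.03

Link Period 0→Period 1:
ΣP(Period 1)Q(Period 0) = 3×18 + 5×12 + 4×88 + 2×189 = 54 + 60 + 352 + 378 = 844
ΣP(Period 0)Q(Period 0) = 4×18 + 4×12 + 4×88 + 2×189 = 72 + 48 + 352 + 378 = 850
link = 844/850 = 0.992941
Link Period 1→Period 2:
ΣP(Period 2)Q(Period 1) = 3×21 + 6×14 + 5×98 + 2×199 = 63 + 84 + 490 + 398 = 1035
ΣP(Period 1)Q(Period 1) = 3×21 + 5×14 + 4×98 + 2×199 = 63 + 70 + 392 + 398 = 923
link = 1035/923 = 1.121343
Link Period 2→Period 3:
ΣP(Period 3)Q(Period 2) = 3×18 + 6×12 + 6×97 + 2×200 = 54 + 72 + 582 + 400 = 1108
ΣP(Period 2)Q(Period 2) = 3×18 + 6×12 + 5×97 + 2×200 = 54 + 72 + 485 + 400 = 1011
link = 1108/1011 = 1.095945
Chained index = 100 × 0.992941 × 1.121343 × 1.095945 = 122.0256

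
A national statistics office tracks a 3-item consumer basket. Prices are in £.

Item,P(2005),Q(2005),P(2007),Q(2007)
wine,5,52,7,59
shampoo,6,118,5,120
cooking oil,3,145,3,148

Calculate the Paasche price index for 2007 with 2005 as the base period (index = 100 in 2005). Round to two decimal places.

99.86

Paasche price index uses current-period quantities as weights.
ΣP(2007)·Q(2007) = 7×59 + 5×120 + 3×148 = 413 + 600 + 444 = 1457
ΣP(2005)·Q(2007) = 5×59 + 6×120 + 3×148 = 295 + 720 + 444 = 1459
Index = 1457 / 1459 × 100 = 99.8629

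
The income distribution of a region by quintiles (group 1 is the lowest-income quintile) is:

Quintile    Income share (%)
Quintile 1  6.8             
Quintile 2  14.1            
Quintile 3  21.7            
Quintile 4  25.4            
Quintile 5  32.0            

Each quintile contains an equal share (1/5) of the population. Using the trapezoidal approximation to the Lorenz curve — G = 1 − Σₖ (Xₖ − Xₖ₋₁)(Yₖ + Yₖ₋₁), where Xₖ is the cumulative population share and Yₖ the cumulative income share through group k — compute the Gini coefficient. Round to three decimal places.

0.247

Cumulative income shares Yₖ: 0.0680, 0.2090, 0.4260, 0.6800, 1.0000
Σ (Xₖ−Xₖ₋₁)(Yₖ+Yₖ₋₁) = (1/5)(0.0680+0.0000) + (1/5)(0.2090+0.0680) + (1/5)(0.4260+0.2090) + (1/5)(0.6800+0.4260) + (1/5)(1.0000+0.6800)
  = 0.0136 + 0.0554 + 0.1270 + 0.2212 + 0.3360 = 0.7532
G = 1 − 0.7532 = 0.2468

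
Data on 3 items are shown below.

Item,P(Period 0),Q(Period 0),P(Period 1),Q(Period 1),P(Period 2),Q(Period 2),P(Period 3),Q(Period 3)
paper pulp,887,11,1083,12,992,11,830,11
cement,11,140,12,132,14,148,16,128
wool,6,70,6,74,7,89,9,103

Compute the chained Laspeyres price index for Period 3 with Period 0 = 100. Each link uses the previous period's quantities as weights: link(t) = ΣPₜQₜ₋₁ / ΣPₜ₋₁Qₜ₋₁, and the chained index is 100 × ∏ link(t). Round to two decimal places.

102.67

Link Period 0→Period 1:
ΣP(Period 1)Q(Period 0) = 1083×11 + 12×140 + 6×70 = 11913 + 1680 + 420 = 14013
ΣP(Period 0)Q(Period 0) = 887×11 + 11×140 + 6×70 = 9757 + 1540 + 420 = 11717
link = 14013/11717 = 1.195955
Link Period 1→Period 2:
ΣP(Period 2)Q(Period 1) = 992×12 + 14×132 + 7×74 = 11904 + 1848 + 518 = 14270
ΣP(Period 1)Q(Period 1) = 1083×12 + 12×132 + 6×74 = 12996 + 1584 + 444 = 15024
link = 14270/15024 = 0.949814
Link Period 2→Period 3:
ΣP(Period 3)Q(Period 2) = 830×11 + 16×148 + 9×89 = 9130 + 2368 + 801 = 12299
ΣP(Period 2)Q(Period 2) = 992×11 + 14×148 + 7×89 = 10912 + 2072 + 623 = 13607
link = 12299/13607 = 0.903873
Chained index = 100 × 1.195955 × 0.949814 × 0.903873 = 102.6740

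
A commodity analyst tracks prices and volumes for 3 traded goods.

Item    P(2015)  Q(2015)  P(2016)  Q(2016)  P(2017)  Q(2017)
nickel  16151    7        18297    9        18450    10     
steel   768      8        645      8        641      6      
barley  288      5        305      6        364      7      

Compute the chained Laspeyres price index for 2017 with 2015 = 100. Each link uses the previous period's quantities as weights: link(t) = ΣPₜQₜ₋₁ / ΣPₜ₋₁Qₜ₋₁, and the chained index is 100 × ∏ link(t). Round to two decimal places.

Link 2015→2016:
ΣP(2016)Q(2015) = 18297×7 + 645×8 + 305×5 = 128079 + 5160 + 1525 = 134764
ΣP(2015)Q(2015) = 16151×7 + 768×8 + 288×5 = 113057 + 6144 + 1440 = 120641
link = 134764/120641 = 1.117066
Link 2016→2017:
ΣP(2017)Q(2016) = 18450×9 + 641×8 + 364×6 = 166050 + 5128 + 2184 = 173362
ΣP(2016)Q(2016) = 18297×9 + 645×8 + 305×6 = 164673 + 5160 + 1830 = 171663
link = 173362/171663 = 1.009897
Chained index = 100 × 1.117066 × 1.009897 = 112.8122

112.81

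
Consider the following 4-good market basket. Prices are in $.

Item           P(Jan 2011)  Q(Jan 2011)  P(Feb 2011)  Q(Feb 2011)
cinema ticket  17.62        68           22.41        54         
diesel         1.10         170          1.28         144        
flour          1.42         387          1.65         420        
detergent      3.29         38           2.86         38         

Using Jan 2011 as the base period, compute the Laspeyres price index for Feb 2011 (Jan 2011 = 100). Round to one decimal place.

Laspeyres price index uses base-period quantities as weights.
ΣP(Feb 2011)·Q(Jan 2011) = 22.41×68 + 1.28×170 + 1.65×387 + 2.86×38 = 1523.88 + 217.6 + 638.55 + 108.68 = 2488.71
ΣP(Jan 2011)·Q(Jan 2011) = 17.62×68 + 1.10×170 + 1.42×387 + 3.29×38 = 1198.16 + 187 + 549.54 + 125.02 = 2059.72
Index = 2488.71 / 2059.72 × 100 = 120.8276

120.8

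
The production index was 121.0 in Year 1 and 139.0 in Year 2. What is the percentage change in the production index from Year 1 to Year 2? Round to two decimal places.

Change = (139.0 − 121.0) / 121.0 × 100
       = 18.0 / 121.0 × 100 = 14.8760%

14.88%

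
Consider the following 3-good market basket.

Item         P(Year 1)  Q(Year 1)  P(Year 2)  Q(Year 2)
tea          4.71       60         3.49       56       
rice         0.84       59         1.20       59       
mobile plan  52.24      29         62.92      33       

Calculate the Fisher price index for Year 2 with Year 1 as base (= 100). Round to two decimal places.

114.47

Laspeyres component (base-period weights):
ΣP(Year 2)Q(Year 1) = 3.49×60 + 1.20×59 + 62.92×29 = 209.4 + 70.8 + 1824.68 = 2104.88
ΣP(Year 1)Q(Year 1) = 4.71×60 + 0.84×59 + 52.24×29 = 282.6 + 49.56 + 1514.96 = 1847.12
L = 2104.88 / 1847.12 × 100 = 113.9547
Paasche component (current-period weights):
ΣP(Year 2)Q(Year 2) = 3.49×56 + 1.20×59 + 62.92×33 = 195.44 + 70.8 + 2076.36 = 2342.6
ΣP(Year 1)Q(Year 2) = 4.71×56 + 0.84×59 + 52.24×33 = 263.76 + 49.56 + 1723.92 = 2037.24
P = 2342.6 / 2037.24 × 100 = 114.9889
Fisher = √(L × P) = √(113.9547 × 114.9889) = 114.4706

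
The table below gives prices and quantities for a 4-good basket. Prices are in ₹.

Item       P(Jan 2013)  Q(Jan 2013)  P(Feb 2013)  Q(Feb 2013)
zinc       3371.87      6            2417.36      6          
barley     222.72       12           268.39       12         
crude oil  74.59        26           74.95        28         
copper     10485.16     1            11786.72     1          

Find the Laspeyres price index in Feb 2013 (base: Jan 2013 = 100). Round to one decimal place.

Laspeyres price index uses base-period quantities as weights.
ΣP(Feb 2013)·Q(Jan 2013) = 2417.36×6 + 268.39×12 + 74.95×26 + 11786.72×1 = 14504.16 + 3220.68 + 1948.7 + 11786.72 = 31460.26
ΣP(Jan 2013)·Q(Jan 2013) = 3371.87×6 + 222.72×12 + 74.59×26 + 10485.16×1 = 20231.22 + 2672.64 + 1939.34 + 10485.16 = 35328.36
Index = 31460.26 / 35328.36 × 100 = 89.0510

89.1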